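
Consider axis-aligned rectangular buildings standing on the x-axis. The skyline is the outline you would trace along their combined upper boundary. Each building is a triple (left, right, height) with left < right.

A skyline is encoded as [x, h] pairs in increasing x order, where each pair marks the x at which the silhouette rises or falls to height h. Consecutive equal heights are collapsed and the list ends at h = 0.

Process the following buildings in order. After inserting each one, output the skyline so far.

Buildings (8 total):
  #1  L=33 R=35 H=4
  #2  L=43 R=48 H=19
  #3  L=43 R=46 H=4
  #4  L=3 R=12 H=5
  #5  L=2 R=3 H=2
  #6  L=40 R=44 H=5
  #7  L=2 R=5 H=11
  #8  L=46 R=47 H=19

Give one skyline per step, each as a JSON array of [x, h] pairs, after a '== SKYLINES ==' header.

== SKYLINES ==
[[33,4],[35,0]]
[[33,4],[35,0],[43,19],[48,0]]
[[33,4],[35,0],[43,19],[48,0]]
[[3,5],[12,0],[33,4],[35,0],[43,19],[48,0]]
[[2,2],[3,5],[12,0],[33,4],[35,0],[43,19],[48,0]]
[[2,2],[3,5],[12,0],[33,4],[35,0],[40,5],[43,19],[48,0]]
[[2,11],[5,5],[12,0],[33,4],[35,0],[40,5],[43,19],[48,0]]
[[2,11],[5,5],[12,0],[33,4],[35,0],[40,5],[43,19],[48,0]]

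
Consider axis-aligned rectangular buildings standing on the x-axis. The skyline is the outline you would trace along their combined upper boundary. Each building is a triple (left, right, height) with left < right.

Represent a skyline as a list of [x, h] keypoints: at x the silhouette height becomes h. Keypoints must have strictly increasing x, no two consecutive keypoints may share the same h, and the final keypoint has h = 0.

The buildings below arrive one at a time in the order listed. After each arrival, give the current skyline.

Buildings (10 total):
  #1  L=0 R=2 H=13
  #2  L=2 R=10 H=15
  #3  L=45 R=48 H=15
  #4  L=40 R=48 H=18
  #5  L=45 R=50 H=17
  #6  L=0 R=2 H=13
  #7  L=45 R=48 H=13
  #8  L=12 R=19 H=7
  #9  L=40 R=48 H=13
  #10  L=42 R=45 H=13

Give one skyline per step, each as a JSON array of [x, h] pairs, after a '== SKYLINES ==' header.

== SKYLINES ==
[[0,13],[2,0]]
[[0,13],[2,15],[10,0]]
[[0,13],[2,15],[10,0],[45,15],[48,0]]
[[0,13],[2,15],[10,0],[40,18],[48,0]]
[[0,13],[2,15],[10,0],[40,18],[48,17],[50,0]]
[[0,13],[2,15],[10,0],[40,18],[48,17],[50,0]]
[[0,13],[2,15],[10,0],[40,18],[48,17],[50,0]]
[[0,13],[2,15],[10,0],[12,7],[19,0],[40,18],[48,17],[50,0]]
[[0,13],[2,15],[10,0],[12,7],[19,0],[40,18],[48,17],[50,0]]
[[0,13],[2,15],[10,0],[12,7],[19,0],[40,18],[48,17],[50,0]]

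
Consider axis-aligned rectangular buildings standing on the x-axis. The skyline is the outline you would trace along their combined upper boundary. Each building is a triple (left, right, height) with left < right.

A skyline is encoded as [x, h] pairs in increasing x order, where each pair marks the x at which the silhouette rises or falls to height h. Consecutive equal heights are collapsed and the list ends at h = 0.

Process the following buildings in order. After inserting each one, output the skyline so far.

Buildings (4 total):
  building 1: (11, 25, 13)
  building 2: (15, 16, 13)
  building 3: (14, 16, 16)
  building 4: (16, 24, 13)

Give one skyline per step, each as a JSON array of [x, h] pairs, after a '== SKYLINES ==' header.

== SKYLINES ==
[[11,13],[25,0]]
[[11,13],[25,0]]
[[11,13],[14,16],[16,13],[25,0]]
[[11,13],[14,16],[16,13],[25,0]]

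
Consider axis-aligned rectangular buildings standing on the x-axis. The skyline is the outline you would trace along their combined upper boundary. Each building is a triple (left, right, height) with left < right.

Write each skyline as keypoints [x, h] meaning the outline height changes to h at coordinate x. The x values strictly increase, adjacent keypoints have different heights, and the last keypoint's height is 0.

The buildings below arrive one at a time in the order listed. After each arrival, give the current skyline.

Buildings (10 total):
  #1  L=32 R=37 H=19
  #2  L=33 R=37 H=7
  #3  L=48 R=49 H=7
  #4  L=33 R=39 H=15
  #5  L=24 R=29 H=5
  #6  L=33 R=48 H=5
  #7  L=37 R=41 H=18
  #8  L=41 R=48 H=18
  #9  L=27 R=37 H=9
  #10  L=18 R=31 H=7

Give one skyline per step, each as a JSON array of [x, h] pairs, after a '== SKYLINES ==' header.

== SKYLINES ==
[[32,19],[37,0]]
[[32,19],[37,0]]
[[32,19],[37,0],[48,7],[49,0]]
[[32,19],[37,15],[39,0],[48,7],[49,0]]
[[24,5],[29,0],[32,19],[37,15],[39,0],[48,7],[49,0]]
[[24,5],[29,0],[32,19],[37,15],[39,5],[48,7],[49,0]]
[[24,5],[29,0],[32,19],[37,18],[41,5],[48,7],[49,0]]
[[24,5],[29,0],[32,19],[37,18],[48,7],[49,0]]
[[24,5],[27,9],[32,19],[37,18],[48,7],[49,0]]
[[18,7],[27,9],[32,19],[37,18],[48,7],[49,0]]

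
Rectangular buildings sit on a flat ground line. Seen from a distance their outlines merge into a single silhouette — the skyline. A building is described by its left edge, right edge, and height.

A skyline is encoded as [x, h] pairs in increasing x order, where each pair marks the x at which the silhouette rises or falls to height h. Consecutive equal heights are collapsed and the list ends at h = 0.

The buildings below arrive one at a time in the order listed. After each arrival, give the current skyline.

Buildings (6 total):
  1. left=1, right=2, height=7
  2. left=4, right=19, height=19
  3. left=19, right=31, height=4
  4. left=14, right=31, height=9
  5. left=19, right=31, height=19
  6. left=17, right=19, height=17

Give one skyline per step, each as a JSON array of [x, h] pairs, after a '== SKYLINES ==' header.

== SKYLINES ==
[[1,7],[2,0]]
[[1,7],[2,0],[4,19],[19,0]]
[[1,7],[2,0],[4,19],[19,4],[31,0]]
[[1,7],[2,0],[4,19],[19,9],[31,0]]
[[1,7],[2,0],[4,19],[31,0]]
[[1,7],[2,0],[4,19],[31,0]]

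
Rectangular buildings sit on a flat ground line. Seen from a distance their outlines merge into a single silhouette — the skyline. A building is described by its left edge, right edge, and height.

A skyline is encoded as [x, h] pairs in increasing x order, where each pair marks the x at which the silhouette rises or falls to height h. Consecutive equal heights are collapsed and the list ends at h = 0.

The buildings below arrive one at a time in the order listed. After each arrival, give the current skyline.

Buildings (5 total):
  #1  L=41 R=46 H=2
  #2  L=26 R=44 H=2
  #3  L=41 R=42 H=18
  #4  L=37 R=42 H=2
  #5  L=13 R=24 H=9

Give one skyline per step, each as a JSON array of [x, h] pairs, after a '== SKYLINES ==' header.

== SKYLINES ==
[[41,2],[46,0]]
[[26,2],[46,0]]
[[26,2],[41,18],[42,2],[46,0]]
[[26,2],[41,18],[42,2],[46,0]]
[[13,9],[24,0],[26,2],[41,18],[42,2],[46,0]]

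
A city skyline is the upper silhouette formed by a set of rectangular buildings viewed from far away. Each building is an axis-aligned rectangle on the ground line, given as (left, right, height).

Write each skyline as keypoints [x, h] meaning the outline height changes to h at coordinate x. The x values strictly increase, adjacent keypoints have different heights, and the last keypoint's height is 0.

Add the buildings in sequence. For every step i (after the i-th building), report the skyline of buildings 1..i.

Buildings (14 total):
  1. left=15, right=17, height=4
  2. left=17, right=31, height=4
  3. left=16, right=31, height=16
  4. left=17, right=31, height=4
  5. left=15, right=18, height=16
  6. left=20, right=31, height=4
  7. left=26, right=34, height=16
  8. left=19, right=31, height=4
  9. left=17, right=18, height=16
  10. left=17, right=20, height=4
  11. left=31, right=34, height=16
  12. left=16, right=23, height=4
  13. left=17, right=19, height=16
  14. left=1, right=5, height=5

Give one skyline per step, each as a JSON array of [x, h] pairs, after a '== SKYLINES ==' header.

== SKYLINES ==
[[15,4],[17,0]]
[[15,4],[31,0]]
[[15,4],[16,16],[31,0]]
[[15,4],[16,16],[31,0]]
[[15,16],[31,0]]
[[15,16],[31,0]]
[[15,16],[34,0]]
[[15,16],[34,0]]
[[15,16],[34,0]]
[[15,16],[34,0]]
[[15,16],[34,0]]
[[15,16],[34,0]]
[[15,16],[34,0]]
[[1,5],[5,0],[15,16],[34,0]]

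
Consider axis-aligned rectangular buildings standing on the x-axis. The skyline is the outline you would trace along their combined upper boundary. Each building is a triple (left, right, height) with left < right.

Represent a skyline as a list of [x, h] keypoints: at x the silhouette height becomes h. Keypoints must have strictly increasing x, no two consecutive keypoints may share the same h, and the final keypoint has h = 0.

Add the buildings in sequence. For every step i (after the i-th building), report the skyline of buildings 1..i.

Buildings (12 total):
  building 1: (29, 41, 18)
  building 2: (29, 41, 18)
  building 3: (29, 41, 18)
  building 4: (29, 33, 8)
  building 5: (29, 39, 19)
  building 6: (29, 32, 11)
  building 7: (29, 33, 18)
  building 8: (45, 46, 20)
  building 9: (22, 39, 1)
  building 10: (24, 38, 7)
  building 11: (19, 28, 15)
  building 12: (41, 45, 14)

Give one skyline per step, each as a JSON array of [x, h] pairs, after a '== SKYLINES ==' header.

== SKYLINES ==
[[29,18],[41,0]]
[[29,18],[41,0]]
[[29,18],[41,0]]
[[29,18],[41,0]]
[[29,19],[39,18],[41,0]]
[[29,19],[39,18],[41,0]]
[[29,19],[39,18],[41,0]]
[[29,19],[39,18],[41,0],[45,20],[46,0]]
[[22,1],[29,19],[39,18],[41,0],[45,20],[46,0]]
[[22,1],[24,7],[29,19],[39,18],[41,0],[45,20],[46,0]]
[[19,15],[28,7],[29,19],[39,18],[41,0],[45,20],[46,0]]
[[19,15],[28,7],[29,19],[39,18],[41,14],[45,20],[46,0]]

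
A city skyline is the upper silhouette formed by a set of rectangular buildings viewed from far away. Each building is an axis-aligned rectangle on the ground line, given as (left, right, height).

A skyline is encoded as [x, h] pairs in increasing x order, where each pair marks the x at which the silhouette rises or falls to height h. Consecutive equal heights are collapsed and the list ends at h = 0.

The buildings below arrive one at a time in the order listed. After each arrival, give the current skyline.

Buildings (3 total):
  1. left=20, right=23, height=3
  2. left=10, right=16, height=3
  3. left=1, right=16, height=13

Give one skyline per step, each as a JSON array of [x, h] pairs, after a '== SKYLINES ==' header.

== SKYLINES ==
[[20,3],[23,0]]
[[10,3],[16,0],[20,3],[23,0]]
[[1,13],[16,0],[20,3],[23,0]]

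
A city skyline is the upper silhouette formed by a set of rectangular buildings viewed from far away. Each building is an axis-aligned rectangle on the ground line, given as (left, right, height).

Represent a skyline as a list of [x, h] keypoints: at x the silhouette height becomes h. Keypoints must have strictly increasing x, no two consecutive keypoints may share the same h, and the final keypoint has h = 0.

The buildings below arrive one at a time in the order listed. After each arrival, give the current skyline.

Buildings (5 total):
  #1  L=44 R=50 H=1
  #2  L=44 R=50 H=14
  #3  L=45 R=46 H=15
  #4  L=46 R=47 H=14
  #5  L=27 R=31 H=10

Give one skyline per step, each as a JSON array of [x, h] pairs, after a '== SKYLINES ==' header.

== SKYLINES ==
[[44,1],[50,0]]
[[44,14],[50,0]]
[[44,14],[45,15],[46,14],[50,0]]
[[44,14],[45,15],[46,14],[50,0]]
[[27,10],[31,0],[44,14],[45,15],[46,14],[50,0]]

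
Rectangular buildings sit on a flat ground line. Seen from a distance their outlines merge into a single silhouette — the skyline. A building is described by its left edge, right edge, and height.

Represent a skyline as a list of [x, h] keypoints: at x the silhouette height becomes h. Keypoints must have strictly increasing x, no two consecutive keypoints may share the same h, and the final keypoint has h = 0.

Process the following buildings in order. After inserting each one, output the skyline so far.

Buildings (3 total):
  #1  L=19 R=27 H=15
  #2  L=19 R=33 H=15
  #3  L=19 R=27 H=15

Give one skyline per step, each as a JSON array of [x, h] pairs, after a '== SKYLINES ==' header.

== SKYLINES ==
[[19,15],[27,0]]
[[19,15],[33,0]]
[[19,15],[33,0]]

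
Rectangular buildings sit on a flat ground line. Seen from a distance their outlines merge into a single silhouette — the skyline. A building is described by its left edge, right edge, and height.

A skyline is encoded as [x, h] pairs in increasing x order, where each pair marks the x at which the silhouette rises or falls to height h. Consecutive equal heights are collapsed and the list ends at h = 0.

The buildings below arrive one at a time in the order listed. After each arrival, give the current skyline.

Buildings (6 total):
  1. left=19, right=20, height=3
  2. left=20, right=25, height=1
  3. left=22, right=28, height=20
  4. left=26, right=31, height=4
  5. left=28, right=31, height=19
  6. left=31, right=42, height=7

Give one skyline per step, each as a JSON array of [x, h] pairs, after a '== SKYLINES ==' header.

== SKYLINES ==
[[19,3],[20,0]]
[[19,3],[20,1],[25,0]]
[[19,3],[20,1],[22,20],[28,0]]
[[19,3],[20,1],[22,20],[28,4],[31,0]]
[[19,3],[20,1],[22,20],[28,19],[31,0]]
[[19,3],[20,1],[22,20],[28,19],[31,7],[42,0]]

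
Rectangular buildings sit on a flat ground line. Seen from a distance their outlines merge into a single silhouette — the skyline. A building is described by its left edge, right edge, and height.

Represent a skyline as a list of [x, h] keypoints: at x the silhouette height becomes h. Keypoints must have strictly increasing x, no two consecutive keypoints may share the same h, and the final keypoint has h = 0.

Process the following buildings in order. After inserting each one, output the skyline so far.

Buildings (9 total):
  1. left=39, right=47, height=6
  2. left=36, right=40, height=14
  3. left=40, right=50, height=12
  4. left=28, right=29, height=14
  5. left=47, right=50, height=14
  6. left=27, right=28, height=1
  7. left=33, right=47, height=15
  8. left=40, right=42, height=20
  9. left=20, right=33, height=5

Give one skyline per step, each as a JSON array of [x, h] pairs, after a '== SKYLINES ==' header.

== SKYLINES ==
[[39,6],[47,0]]
[[36,14],[40,6],[47,0]]
[[36,14],[40,12],[50,0]]
[[28,14],[29,0],[36,14],[40,12],[50,0]]
[[28,14],[29,0],[36,14],[40,12],[47,14],[50,0]]
[[27,1],[28,14],[29,0],[36,14],[40,12],[47,14],[50,0]]
[[27,1],[28,14],[29,0],[33,15],[47,14],[50,0]]
[[27,1],[28,14],[29,0],[33,15],[40,20],[42,15],[47,14],[50,0]]
[[20,5],[28,14],[29,5],[33,15],[40,20],[42,15],[47,14],[50,0]]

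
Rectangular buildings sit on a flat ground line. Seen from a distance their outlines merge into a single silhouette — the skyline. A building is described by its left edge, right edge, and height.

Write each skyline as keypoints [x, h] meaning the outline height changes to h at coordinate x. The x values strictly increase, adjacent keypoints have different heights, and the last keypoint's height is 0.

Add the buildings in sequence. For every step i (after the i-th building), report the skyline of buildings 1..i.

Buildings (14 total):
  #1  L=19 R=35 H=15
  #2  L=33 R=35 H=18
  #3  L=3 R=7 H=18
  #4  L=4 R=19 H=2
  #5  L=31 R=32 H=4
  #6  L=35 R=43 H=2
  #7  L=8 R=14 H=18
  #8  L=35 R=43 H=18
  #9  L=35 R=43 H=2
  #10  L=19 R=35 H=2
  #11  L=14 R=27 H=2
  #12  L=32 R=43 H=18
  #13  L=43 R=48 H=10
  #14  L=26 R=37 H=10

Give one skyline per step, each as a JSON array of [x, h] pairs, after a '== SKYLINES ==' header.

== SKYLINES ==
[[19,15],[35,0]]
[[19,15],[33,18],[35,0]]
[[3,18],[7,0],[19,15],[33,18],[35,0]]
[[3,18],[7,2],[19,15],[33,18],[35,0]]
[[3,18],[7,2],[19,15],[33,18],[35,0]]
[[3,18],[7,2],[19,15],[33,18],[35,2],[43,0]]
[[3,18],[7,2],[8,18],[14,2],[19,15],[33,18],[35,2],[43,0]]
[[3,18],[7,2],[8,18],[14,2],[19,15],[33,18],[43,0]]
[[3,18],[7,2],[8,18],[14,2],[19,15],[33,18],[43,0]]
[[3,18],[7,2],[8,18],[14,2],[19,15],[33,18],[43,0]]
[[3,18],[7,2],[8,18],[14,2],[19,15],[33,18],[43,0]]
[[3,18],[7,2],[8,18],[14,2],[19,15],[32,18],[43,0]]
[[3,18],[7,2],[8,18],[14,2],[19,15],[32,18],[43,10],[48,0]]
[[3,18],[7,2],[8,18],[14,2],[19,15],[32,18],[43,10],[48,0]]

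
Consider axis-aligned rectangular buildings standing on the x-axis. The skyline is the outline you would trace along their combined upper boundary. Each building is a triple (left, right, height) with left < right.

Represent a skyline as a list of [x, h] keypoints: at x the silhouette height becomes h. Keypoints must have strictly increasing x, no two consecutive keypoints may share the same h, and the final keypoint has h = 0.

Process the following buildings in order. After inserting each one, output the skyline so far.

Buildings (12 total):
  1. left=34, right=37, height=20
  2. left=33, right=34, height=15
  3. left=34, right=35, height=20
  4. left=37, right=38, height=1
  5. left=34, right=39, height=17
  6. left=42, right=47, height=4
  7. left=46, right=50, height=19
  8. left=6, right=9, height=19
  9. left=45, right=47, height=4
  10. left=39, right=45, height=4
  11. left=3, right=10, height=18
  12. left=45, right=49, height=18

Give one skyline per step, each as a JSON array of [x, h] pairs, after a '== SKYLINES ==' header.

== SKYLINES ==
[[34,20],[37,0]]
[[33,15],[34,20],[37,0]]
[[33,15],[34,20],[37,0]]
[[33,15],[34,20],[37,1],[38,0]]
[[33,15],[34,20],[37,17],[39,0]]
[[33,15],[34,20],[37,17],[39,0],[42,4],[47,0]]
[[33,15],[34,20],[37,17],[39,0],[42,4],[46,19],[50,0]]
[[6,19],[9,0],[33,15],[34,20],[37,17],[39,0],[42,4],[46,19],[50,0]]
[[6,19],[9,0],[33,15],[34,20],[37,17],[39,0],[42,4],[46,19],[50,0]]
[[6,19],[9,0],[33,15],[34,20],[37,17],[39,4],[46,19],[50,0]]
[[3,18],[6,19],[9,18],[10,0],[33,15],[34,20],[37,17],[39,4],[46,19],[50,0]]
[[3,18],[6,19],[9,18],[10,0],[33,15],[34,20],[37,17],[39,4],[45,18],[46,19],[50,0]]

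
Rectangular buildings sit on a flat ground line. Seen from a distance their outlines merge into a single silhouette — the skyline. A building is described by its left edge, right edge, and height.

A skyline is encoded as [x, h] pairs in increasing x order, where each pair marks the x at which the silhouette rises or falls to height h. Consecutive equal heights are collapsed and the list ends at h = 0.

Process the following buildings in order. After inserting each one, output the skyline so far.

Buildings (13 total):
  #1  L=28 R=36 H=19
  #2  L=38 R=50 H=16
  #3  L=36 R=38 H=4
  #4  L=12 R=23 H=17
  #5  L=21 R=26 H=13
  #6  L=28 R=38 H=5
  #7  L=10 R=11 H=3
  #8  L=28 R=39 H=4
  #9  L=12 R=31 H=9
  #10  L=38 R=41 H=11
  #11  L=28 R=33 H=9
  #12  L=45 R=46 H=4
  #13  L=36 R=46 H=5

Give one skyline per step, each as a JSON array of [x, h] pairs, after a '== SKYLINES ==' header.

== SKYLINES ==
[[28,19],[36,0]]
[[28,19],[36,0],[38,16],[50,0]]
[[28,19],[36,4],[38,16],[50,0]]
[[12,17],[23,0],[28,19],[36,4],[38,16],[50,0]]
[[12,17],[23,13],[26,0],[28,19],[36,4],[38,16],[50,0]]
[[12,17],[23,13],[26,0],[28,19],[36,5],[38,16],[50,0]]
[[10,3],[11,0],[12,17],[23,13],[26,0],[28,19],[36,5],[38,16],[50,0]]
[[10,3],[11,0],[12,17],[23,13],[26,0],[28,19],[36,5],[38,16],[50,0]]
[[10,3],[11,0],[12,17],[23,13],[26,9],[28,19],[36,5],[38,16],[50,0]]
[[10,3],[11,0],[12,17],[23,13],[26,9],[28,19],[36,5],[38,16],[50,0]]
[[10,3],[11,0],[12,17],[23,13],[26,9],[28,19],[36,5],[38,16],[50,0]]
[[10,3],[11,0],[12,17],[23,13],[26,9],[28,19],[36,5],[38,16],[50,0]]
[[10,3],[11,0],[12,17],[23,13],[26,9],[28,19],[36,5],[38,16],[50,0]]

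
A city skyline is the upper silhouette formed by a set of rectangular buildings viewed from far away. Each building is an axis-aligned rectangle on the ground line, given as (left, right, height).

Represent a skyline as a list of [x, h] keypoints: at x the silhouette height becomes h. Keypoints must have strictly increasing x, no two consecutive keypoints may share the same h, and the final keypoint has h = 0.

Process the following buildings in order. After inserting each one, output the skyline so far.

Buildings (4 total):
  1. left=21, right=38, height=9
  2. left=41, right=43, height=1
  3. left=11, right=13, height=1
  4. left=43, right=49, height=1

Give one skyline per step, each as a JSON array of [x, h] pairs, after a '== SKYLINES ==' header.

== SKYLINES ==
[[21,9],[38,0]]
[[21,9],[38,0],[41,1],[43,0]]
[[11,1],[13,0],[21,9],[38,0],[41,1],[43,0]]
[[11,1],[13,0],[21,9],[38,0],[41,1],[49,0]]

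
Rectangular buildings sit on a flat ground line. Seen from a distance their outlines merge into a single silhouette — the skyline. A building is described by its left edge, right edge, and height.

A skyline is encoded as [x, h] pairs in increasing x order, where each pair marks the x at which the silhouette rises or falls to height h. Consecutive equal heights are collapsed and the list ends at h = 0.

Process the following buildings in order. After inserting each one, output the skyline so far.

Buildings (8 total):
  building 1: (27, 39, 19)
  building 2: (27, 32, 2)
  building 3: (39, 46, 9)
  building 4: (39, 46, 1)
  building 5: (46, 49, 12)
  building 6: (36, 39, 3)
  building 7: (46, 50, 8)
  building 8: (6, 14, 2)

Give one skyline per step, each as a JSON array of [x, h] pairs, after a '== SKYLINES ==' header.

== SKYLINES ==
[[27,19],[39,0]]
[[27,19],[39,0]]
[[27,19],[39,9],[46,0]]
[[27,19],[39,9],[46,0]]
[[27,19],[39,9],[46,12],[49,0]]
[[27,19],[39,9],[46,12],[49,0]]
[[27,19],[39,9],[46,12],[49,8],[50,0]]
[[6,2],[14,0],[27,19],[39,9],[46,12],[49,8],[50,0]]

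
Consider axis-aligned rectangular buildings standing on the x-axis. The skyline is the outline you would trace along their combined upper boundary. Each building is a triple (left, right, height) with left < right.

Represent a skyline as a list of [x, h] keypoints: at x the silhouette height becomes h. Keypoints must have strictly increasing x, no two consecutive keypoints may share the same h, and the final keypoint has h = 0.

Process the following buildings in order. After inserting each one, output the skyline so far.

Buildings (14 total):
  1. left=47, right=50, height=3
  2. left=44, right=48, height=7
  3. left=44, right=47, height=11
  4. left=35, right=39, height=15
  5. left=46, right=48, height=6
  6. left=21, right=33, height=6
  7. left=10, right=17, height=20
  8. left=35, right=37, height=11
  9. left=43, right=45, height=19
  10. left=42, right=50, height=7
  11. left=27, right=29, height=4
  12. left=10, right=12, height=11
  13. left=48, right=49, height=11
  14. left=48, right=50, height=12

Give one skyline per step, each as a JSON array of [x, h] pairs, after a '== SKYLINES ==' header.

== SKYLINES ==
[[47,3],[50,0]]
[[44,7],[48,3],[50,0]]
[[44,11],[47,7],[48,3],[50,0]]
[[35,15],[39,0],[44,11],[47,7],[48,3],[50,0]]
[[35,15],[39,0],[44,11],[47,7],[48,3],[50,0]]
[[21,6],[33,0],[35,15],[39,0],[44,11],[47,7],[48,3],[50,0]]
[[10,20],[17,0],[21,6],[33,0],[35,15],[39,0],[44,11],[47,7],[48,3],[50,0]]
[[10,20],[17,0],[21,6],[33,0],[35,15],[39,0],[44,11],[47,7],[48,3],[50,0]]
[[10,20],[17,0],[21,6],[33,0],[35,15],[39,0],[43,19],[45,11],[47,7],[48,3],[50,0]]
[[10,20],[17,0],[21,6],[33,0],[35,15],[39,0],[42,7],[43,19],[45,11],[47,7],[50,0]]
[[10,20],[17,0],[21,6],[33,0],[35,15],[39,0],[42,7],[43,19],[45,11],[47,7],[50,0]]
[[10,20],[17,0],[21,6],[33,0],[35,15],[39,0],[42,7],[43,19],[45,11],[47,7],[50,0]]
[[10,20],[17,0],[21,6],[33,0],[35,15],[39,0],[42,7],[43,19],[45,11],[47,7],[48,11],[49,7],[50,0]]
[[10,20],[17,0],[21,6],[33,0],[35,15],[39,0],[42,7],[43,19],[45,11],[47,7],[48,12],[50,0]]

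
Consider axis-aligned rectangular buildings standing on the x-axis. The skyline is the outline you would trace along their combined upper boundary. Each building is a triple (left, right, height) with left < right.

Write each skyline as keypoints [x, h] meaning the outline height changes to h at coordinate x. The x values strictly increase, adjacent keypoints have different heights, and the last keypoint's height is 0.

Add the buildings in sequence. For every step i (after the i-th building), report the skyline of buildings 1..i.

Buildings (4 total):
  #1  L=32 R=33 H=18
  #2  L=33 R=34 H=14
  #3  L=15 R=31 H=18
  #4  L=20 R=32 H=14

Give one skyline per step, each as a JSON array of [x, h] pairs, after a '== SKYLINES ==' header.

== SKYLINES ==
[[32,18],[33,0]]
[[32,18],[33,14],[34,0]]
[[15,18],[31,0],[32,18],[33,14],[34,0]]
[[15,18],[31,14],[32,18],[33,14],[34,0]]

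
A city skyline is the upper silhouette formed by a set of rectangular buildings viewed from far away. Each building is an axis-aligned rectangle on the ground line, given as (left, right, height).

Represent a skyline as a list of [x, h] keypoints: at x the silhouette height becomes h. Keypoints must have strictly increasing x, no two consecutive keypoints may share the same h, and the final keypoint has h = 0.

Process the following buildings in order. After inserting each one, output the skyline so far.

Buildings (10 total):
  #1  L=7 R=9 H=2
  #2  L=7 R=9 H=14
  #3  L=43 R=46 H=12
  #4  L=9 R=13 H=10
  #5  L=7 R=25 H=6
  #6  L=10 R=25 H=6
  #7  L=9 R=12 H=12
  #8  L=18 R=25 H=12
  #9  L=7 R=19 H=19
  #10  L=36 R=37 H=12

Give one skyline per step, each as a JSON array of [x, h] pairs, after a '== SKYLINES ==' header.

== SKYLINES ==
[[7,2],[9,0]]
[[7,14],[9,0]]
[[7,14],[9,0],[43,12],[46,0]]
[[7,14],[9,10],[13,0],[43,12],[46,0]]
[[7,14],[9,10],[13,6],[25,0],[43,12],[46,0]]
[[7,14],[9,10],[13,6],[25,0],[43,12],[46,0]]
[[7,14],[9,12],[12,10],[13,6],[25,0],[43,12],[46,0]]
[[7,14],[9,12],[12,10],[13,6],[18,12],[25,0],[43,12],[46,0]]
[[7,19],[19,12],[25,0],[43,12],[46,0]]
[[7,19],[19,12],[25,0],[36,12],[37,0],[43,12],[46,0]]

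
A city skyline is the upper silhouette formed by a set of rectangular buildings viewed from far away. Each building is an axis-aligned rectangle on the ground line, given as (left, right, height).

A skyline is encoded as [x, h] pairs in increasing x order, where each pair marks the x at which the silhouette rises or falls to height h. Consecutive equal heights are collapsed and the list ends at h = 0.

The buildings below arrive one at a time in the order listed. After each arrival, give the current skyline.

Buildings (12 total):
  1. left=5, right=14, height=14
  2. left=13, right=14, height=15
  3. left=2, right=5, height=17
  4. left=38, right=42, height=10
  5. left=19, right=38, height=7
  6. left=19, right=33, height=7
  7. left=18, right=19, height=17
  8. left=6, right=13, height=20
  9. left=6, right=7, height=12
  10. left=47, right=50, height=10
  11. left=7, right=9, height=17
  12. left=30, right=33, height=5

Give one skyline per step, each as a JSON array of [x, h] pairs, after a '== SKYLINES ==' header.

== SKYLINES ==
[[5,14],[14,0]]
[[5,14],[13,15],[14,0]]
[[2,17],[5,14],[13,15],[14,0]]
[[2,17],[5,14],[13,15],[14,0],[38,10],[42,0]]
[[2,17],[5,14],[13,15],[14,0],[19,7],[38,10],[42,0]]
[[2,17],[5,14],[13,15],[14,0],[19,7],[38,10],[42,0]]
[[2,17],[5,14],[13,15],[14,0],[18,17],[19,7],[38,10],[42,0]]
[[2,17],[5,14],[6,20],[13,15],[14,0],[18,17],[19,7],[38,10],[42,0]]
[[2,17],[5,14],[6,20],[13,15],[14,0],[18,17],[19,7],[38,10],[42,0]]
[[2,17],[5,14],[6,20],[13,15],[14,0],[18,17],[19,7],[38,10],[42,0],[47,10],[50,0]]
[[2,17],[5,14],[6,20],[13,15],[14,0],[18,17],[19,7],[38,10],[42,0],[47,10],[50,0]]
[[2,17],[5,14],[6,20],[13,15],[14,0],[18,17],[19,7],[38,10],[42,0],[47,10],[50,0]]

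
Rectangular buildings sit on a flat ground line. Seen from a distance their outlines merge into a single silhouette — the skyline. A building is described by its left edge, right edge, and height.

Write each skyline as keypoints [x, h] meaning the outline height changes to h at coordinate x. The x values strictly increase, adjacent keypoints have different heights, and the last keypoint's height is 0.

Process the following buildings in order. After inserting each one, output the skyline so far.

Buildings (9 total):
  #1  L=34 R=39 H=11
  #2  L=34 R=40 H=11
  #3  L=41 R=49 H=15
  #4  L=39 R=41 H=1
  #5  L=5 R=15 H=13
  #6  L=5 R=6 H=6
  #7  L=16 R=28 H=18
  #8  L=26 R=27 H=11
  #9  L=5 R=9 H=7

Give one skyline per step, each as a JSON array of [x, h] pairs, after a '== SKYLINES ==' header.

== SKYLINES ==
[[34,11],[39,0]]
[[34,11],[40,0]]
[[34,11],[40,0],[41,15],[49,0]]
[[34,11],[40,1],[41,15],[49,0]]
[[5,13],[15,0],[34,11],[40,1],[41,15],[49,0]]
[[5,13],[15,0],[34,11],[40,1],[41,15],[49,0]]
[[5,13],[15,0],[16,18],[28,0],[34,11],[40,1],[41,15],[49,0]]
[[5,13],[15,0],[16,18],[28,0],[34,11],[40,1],[41,15],[49,0]]
[[5,13],[15,0],[16,18],[28,0],[34,11],[40,1],[41,15],[49,0]]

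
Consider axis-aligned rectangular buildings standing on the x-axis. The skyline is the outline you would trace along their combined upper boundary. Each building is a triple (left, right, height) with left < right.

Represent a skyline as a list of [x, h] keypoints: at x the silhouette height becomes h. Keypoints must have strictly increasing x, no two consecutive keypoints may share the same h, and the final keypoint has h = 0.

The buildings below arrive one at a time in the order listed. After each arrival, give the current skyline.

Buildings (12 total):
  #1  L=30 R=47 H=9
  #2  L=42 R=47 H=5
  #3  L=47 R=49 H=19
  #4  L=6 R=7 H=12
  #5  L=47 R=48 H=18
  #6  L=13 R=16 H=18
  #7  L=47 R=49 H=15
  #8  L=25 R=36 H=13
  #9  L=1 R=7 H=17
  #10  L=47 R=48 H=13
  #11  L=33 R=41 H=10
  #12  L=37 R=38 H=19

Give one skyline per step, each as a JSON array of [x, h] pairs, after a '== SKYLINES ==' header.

== SKYLINES ==
[[30,9],[47,0]]
[[30,9],[47,0]]
[[30,9],[47,19],[49,0]]
[[6,12],[7,0],[30,9],[47,19],[49,0]]
[[6,12],[7,0],[30,9],[47,19],[49,0]]
[[6,12],[7,0],[13,18],[16,0],[30,9],[47,19],[49,0]]
[[6,12],[7,0],[13,18],[16,0],[30,9],[47,19],[49,0]]
[[6,12],[7,0],[13,18],[16,0],[25,13],[36,9],[47,19],[49,0]]
[[1,17],[7,0],[13,18],[16,0],[25,13],[36,9],[47,19],[49,0]]
[[1,17],[7,0],[13,18],[16,0],[25,13],[36,9],[47,19],[49,0]]
[[1,17],[7,0],[13,18],[16,0],[25,13],[36,10],[41,9],[47,19],[49,0]]
[[1,17],[7,0],[13,18],[16,0],[25,13],[36,10],[37,19],[38,10],[41,9],[47,19],[49,0]]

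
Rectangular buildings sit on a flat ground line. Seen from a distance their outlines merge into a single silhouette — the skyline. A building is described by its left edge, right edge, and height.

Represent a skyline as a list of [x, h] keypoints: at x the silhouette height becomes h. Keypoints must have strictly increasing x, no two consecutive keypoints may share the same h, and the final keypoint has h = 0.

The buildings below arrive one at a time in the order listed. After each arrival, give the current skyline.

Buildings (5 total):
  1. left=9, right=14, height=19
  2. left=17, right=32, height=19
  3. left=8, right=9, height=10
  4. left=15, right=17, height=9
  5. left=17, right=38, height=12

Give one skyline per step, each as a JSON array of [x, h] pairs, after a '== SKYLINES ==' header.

== SKYLINES ==
[[9,19],[14,0]]
[[9,19],[14,0],[17,19],[32,0]]
[[8,10],[9,19],[14,0],[17,19],[32,0]]
[[8,10],[9,19],[14,0],[15,9],[17,19],[32,0]]
[[8,10],[9,19],[14,0],[15,9],[17,19],[32,12],[38,0]]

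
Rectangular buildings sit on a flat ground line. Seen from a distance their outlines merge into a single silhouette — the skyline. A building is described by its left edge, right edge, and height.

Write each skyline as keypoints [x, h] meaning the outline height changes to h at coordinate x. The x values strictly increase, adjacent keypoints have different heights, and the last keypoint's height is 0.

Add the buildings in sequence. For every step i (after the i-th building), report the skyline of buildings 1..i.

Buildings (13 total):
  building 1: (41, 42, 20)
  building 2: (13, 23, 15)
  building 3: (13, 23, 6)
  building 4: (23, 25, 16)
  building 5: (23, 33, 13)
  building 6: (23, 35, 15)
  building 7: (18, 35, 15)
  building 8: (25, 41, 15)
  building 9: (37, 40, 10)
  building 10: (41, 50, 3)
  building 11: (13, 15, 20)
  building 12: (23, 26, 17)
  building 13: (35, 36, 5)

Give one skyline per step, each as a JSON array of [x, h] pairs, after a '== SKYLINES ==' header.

== SKYLINES ==
[[41,20],[42,0]]
[[13,15],[23,0],[41,20],[42,0]]
[[13,15],[23,0],[41,20],[42,0]]
[[13,15],[23,16],[25,0],[41,20],[42,0]]
[[13,15],[23,16],[25,13],[33,0],[41,20],[42,0]]
[[13,15],[23,16],[25,15],[35,0],[41,20],[42,0]]
[[13,15],[23,16],[25,15],[35,0],[41,20],[42,0]]
[[13,15],[23,16],[25,15],[41,20],[42,0]]
[[13,15],[23,16],[25,15],[41,20],[42,0]]
[[13,15],[23,16],[25,15],[41,20],[42,3],[50,0]]
[[13,20],[15,15],[23,16],[25,15],[41,20],[42,3],[50,0]]
[[13,20],[15,15],[23,17],[26,15],[41,20],[42,3],[50,0]]
[[13,20],[15,15],[23,17],[26,15],[41,20],[42,3],[50,0]]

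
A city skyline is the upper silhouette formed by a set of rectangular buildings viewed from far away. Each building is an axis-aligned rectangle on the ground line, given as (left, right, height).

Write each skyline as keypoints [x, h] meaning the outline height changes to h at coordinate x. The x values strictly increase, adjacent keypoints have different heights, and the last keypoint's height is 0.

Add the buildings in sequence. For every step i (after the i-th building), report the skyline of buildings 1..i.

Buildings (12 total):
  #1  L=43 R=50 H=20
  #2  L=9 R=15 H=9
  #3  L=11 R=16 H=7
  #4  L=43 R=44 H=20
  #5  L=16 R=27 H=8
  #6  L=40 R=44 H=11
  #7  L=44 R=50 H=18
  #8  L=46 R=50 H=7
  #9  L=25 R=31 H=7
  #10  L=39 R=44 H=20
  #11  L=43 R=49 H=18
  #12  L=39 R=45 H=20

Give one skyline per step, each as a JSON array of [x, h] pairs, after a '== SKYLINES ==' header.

== SKYLINES ==
[[43,20],[50,0]]
[[9,9],[15,0],[43,20],[50,0]]
[[9,9],[15,7],[16,0],[43,20],[50,0]]
[[9,9],[15,7],[16,0],[43,20],[50,0]]
[[9,9],[15,7],[16,8],[27,0],[43,20],[50,0]]
[[9,9],[15,7],[16,8],[27,0],[40,11],[43,20],[50,0]]
[[9,9],[15,7],[16,8],[27,0],[40,11],[43,20],[50,0]]
[[9,9],[15,7],[16,8],[27,0],[40,11],[43,20],[50,0]]
[[9,9],[15,7],[16,8],[27,7],[31,0],[40,11],[43,20],[50,0]]
[[9,9],[15,7],[16,8],[27,7],[31,0],[39,20],[50,0]]
[[9,9],[15,7],[16,8],[27,7],[31,0],[39,20],[50,0]]
[[9,9],[15,7],[16,8],[27,7],[31,0],[39,20],[50,0]]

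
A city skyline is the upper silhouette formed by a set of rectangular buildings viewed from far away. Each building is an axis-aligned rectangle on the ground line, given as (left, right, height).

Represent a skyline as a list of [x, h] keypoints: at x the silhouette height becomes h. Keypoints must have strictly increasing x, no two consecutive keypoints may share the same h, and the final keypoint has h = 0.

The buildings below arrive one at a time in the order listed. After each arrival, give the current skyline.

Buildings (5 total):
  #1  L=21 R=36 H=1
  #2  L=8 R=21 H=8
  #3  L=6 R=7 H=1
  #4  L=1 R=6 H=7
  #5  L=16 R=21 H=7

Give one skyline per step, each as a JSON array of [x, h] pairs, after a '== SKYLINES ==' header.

== SKYLINES ==
[[21,1],[36,0]]
[[8,8],[21,1],[36,0]]
[[6,1],[7,0],[8,8],[21,1],[36,0]]
[[1,7],[6,1],[7,0],[8,8],[21,1],[36,0]]
[[1,7],[6,1],[7,0],[8,8],[21,1],[36,0]]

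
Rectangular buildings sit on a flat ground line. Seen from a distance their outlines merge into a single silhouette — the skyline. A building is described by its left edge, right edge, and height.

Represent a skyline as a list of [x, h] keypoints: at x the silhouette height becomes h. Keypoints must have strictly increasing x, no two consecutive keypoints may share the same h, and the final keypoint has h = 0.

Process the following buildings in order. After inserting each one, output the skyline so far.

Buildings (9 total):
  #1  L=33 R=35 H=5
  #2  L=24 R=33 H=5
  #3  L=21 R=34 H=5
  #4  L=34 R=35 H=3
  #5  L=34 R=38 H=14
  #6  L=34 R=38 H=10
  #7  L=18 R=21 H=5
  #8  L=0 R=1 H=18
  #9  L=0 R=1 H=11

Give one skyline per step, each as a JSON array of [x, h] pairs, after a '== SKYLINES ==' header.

== SKYLINES ==
[[33,5],[35,0]]
[[24,5],[35,0]]
[[21,5],[35,0]]
[[21,5],[35,0]]
[[21,5],[34,14],[38,0]]
[[21,5],[34,14],[38,0]]
[[18,5],[34,14],[38,0]]
[[0,18],[1,0],[18,5],[34,14],[38,0]]
[[0,18],[1,0],[18,5],[34,14],[38,0]]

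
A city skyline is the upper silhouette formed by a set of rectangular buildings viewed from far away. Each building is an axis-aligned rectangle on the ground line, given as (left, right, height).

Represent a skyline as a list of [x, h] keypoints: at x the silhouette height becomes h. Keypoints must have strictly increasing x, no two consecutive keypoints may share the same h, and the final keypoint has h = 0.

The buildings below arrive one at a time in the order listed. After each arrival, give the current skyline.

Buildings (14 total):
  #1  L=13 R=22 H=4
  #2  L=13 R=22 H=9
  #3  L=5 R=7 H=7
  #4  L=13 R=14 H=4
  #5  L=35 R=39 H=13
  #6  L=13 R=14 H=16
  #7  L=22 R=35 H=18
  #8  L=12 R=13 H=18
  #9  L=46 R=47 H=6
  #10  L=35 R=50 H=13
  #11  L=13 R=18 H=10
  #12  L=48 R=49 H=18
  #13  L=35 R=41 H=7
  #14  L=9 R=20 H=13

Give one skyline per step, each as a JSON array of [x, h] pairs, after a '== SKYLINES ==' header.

== SKYLINES ==
[[13,4],[22,0]]
[[13,9],[22,0]]
[[5,7],[7,0],[13,9],[22,0]]
[[5,7],[7,0],[13,9],[22,0]]
[[5,7],[7,0],[13,9],[22,0],[35,13],[39,0]]
[[5,7],[7,0],[13,16],[14,9],[22,0],[35,13],[39,0]]
[[5,7],[7,0],[13,16],[14,9],[22,18],[35,13],[39,0]]
[[5,7],[7,0],[12,18],[13,16],[14,9],[22,18],[35,13],[39,0]]
[[5,7],[7,0],[12,18],[13,16],[14,9],[22,18],[35,13],[39,0],[46,6],[47,0]]
[[5,7],[7,0],[12,18],[13,16],[14,9],[22,18],[35,13],[50,0]]
[[5,7],[7,0],[12,18],[13,16],[14,10],[18,9],[22,18],[35,13],[50,0]]
[[5,7],[7,0],[12,18],[13,16],[14,10],[18,9],[22,18],[35,13],[48,18],[49,13],[50,0]]
[[5,7],[7,0],[12,18],[13,16],[14,10],[18,9],[22,18],[35,13],[48,18],[49,13],[50,0]]
[[5,7],[7,0],[9,13],[12,18],[13,16],[14,13],[20,9],[22,18],[35,13],[48,18],[49,13],[50,0]]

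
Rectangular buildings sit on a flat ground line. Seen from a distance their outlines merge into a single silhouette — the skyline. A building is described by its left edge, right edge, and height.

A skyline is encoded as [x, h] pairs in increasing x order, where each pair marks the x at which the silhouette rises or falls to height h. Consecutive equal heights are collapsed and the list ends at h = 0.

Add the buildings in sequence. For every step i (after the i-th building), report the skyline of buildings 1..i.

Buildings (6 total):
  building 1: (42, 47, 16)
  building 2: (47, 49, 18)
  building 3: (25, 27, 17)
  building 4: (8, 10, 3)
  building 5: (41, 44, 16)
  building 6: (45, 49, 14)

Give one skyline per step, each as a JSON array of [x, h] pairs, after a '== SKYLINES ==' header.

== SKYLINES ==
[[42,16],[47,0]]
[[42,16],[47,18],[49,0]]
[[25,17],[27,0],[42,16],[47,18],[49,0]]
[[8,3],[10,0],[25,17],[27,0],[42,16],[47,18],[49,0]]
[[8,3],[10,0],[25,17],[27,0],[41,16],[47,18],[49,0]]
[[8,3],[10,0],[25,17],[27,0],[41,16],[47,18],[49,0]]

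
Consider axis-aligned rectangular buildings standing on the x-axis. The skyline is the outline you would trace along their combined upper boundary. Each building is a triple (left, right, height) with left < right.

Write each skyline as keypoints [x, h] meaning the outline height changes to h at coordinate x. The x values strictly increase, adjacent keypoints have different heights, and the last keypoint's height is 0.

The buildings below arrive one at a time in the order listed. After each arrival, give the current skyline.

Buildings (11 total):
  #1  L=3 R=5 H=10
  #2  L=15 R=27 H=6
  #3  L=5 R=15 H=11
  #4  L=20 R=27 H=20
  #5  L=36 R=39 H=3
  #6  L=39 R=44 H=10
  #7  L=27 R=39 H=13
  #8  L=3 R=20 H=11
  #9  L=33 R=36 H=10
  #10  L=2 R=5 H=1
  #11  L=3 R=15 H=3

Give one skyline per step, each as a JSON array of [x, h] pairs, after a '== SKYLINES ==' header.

== SKYLINES ==
[[3,10],[5,0]]
[[3,10],[5,0],[15,6],[27,0]]
[[3,10],[5,11],[15,6],[27,0]]
[[3,10],[5,11],[15,6],[20,20],[27,0]]
[[3,10],[5,11],[15,6],[20,20],[27,0],[36,3],[39,0]]
[[3,10],[5,11],[15,6],[20,20],[27,0],[36,3],[39,10],[44,0]]
[[3,10],[5,11],[15,6],[20,20],[27,13],[39,10],[44,0]]
[[3,11],[20,20],[27,13],[39,10],[44,0]]
[[3,11],[20,20],[27,13],[39,10],[44,0]]
[[2,1],[3,11],[20,20],[27,13],[39,10],[44,0]]
[[2,1],[3,11],[20,20],[27,13],[39,10],[44,0]]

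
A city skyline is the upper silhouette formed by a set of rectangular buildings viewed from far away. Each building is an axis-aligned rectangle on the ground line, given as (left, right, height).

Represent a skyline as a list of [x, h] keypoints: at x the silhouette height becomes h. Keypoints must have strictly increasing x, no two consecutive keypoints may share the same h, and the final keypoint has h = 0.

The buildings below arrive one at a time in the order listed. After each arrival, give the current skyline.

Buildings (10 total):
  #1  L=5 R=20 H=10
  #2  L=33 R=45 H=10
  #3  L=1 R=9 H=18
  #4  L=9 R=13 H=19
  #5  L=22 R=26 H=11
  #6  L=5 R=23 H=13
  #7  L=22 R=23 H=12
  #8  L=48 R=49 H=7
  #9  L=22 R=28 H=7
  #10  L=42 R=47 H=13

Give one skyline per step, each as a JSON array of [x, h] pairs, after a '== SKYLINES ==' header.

== SKYLINES ==
[[5,10],[20,0]]
[[5,10],[20,0],[33,10],[45,0]]
[[1,18],[9,10],[20,0],[33,10],[45,0]]
[[1,18],[9,19],[13,10],[20,0],[33,10],[45,0]]
[[1,18],[9,19],[13,10],[20,0],[22,11],[26,0],[33,10],[45,0]]
[[1,18],[9,19],[13,13],[23,11],[26,0],[33,10],[45,0]]
[[1,18],[9,19],[13,13],[23,11],[26,0],[33,10],[45,0]]
[[1,18],[9,19],[13,13],[23,11],[26,0],[33,10],[45,0],[48,7],[49,0]]
[[1,18],[9,19],[13,13],[23,11],[26,7],[28,0],[33,10],[45,0],[48,7],[49,0]]
[[1,18],[9,19],[13,13],[23,11],[26,7],[28,0],[33,10],[42,13],[47,0],[48,7],[49,0]]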